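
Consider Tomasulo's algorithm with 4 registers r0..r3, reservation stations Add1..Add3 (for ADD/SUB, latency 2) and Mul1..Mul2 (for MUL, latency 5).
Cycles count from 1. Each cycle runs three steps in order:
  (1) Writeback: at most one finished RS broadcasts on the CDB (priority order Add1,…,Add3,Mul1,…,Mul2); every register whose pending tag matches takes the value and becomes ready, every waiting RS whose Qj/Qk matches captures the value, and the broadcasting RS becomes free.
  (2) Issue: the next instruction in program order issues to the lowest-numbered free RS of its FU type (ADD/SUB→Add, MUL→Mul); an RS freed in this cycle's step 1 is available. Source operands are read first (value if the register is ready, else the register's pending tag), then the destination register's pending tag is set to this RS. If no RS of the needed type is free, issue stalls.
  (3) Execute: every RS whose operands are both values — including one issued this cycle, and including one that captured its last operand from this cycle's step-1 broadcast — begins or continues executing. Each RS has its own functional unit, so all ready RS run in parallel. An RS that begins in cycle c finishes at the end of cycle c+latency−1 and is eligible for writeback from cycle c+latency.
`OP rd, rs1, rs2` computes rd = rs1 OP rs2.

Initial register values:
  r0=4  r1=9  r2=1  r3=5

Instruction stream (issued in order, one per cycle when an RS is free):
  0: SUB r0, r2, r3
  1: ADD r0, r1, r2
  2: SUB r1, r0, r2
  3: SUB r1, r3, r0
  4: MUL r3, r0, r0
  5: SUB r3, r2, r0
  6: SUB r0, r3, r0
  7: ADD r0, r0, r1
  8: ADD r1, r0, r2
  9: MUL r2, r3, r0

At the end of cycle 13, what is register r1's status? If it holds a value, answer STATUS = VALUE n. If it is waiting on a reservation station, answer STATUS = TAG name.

STATUS = TAG Add3

  c1: issue SUB r0<-Add1  regs: r0:Add1,r1:9,r2:1,r3:5
  c2: issue ADD r0<-Add2  regs: r0:Add2,r1:9,r2:1,r3:5
  c3: CDB Add1=-4; issue SUB r1<-Add1  regs: r0:Add2,r1:Add1,r2:1,r3:5
  c4: CDB Add2=10; issue SUB r1<-Add2  regs: r0:10,r1:Add2,r2:1,r3:5
  c5: issue MUL r3<-Mul1  regs: r0:10,r1:Add2,r2:1,r3:Mul1
  c6: CDB Add1=9; issue SUB r3<-Add1  regs: r0:10,r1:Add2,r2:1,r3:Add1
  c7: CDB Add2=-5; issue SUB r0<-Add2  regs: r0:Add2,r1:-5,r2:1,r3:Add1
  c8: CDB Add1=-9; issue ADD r0<-Add1  regs: r0:Add1,r1:-5,r2:1,r3:-9
  c9: issue ADD r1<-Add3  regs: r0:Add1,r1:Add3,r2:1,r3:-9
  c10: CDB Add2=-19; issue MUL r2<-Mul2  regs: r0:Add1,r1:Add3,r2:Mul2,r3:-9
  c11: CDB Mul1=100  regs: r0:Add1,r1:Add3,r2:Mul2,r3:-9
  c12: CDB Add1=-24  regs: r0:-24,r1:Add3,r2:Mul2,r3:-9
  c13: -  regs: r0:-24,r1:Add3,r2:Mul2,r3:-9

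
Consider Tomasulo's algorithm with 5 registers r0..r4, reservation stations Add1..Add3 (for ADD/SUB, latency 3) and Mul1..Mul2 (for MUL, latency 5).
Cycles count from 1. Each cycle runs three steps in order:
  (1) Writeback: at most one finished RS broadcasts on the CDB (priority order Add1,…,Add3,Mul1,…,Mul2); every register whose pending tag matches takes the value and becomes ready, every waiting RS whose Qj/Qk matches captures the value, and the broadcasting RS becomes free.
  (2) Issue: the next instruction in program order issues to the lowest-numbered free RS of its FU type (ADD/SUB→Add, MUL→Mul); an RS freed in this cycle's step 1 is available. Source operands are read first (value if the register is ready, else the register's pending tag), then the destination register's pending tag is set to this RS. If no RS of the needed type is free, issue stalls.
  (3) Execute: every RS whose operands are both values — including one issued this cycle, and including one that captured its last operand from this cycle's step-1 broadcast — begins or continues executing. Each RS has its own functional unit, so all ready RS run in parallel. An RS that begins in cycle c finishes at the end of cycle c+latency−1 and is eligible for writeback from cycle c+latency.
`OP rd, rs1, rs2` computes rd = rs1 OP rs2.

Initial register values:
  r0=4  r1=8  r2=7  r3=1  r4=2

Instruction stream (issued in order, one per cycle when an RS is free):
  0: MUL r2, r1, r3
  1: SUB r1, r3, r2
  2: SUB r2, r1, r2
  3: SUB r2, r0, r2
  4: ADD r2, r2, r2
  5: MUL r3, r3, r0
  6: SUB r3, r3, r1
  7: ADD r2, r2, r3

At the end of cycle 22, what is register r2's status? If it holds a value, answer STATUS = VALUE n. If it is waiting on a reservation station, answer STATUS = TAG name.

c1: issue MUL r2<-Mul1 | r0:4,r1:8,r2:Mul1,r3:1,r4:2
c2: issue SUB r1<-Add1 | r0:4,r1:Add1,r2:Mul1,r3:1,r4:2
c3: issue SUB r2<-Add2 | r0:4,r1:Add1,r2:Add2,r3:1,r4:2
c4: issue SUB r2<-Add3 | r0:4,r1:Add1,r2:Add3,r3:1,r4:2
c5: stall | r0:4,r1:Add1,r2:Add3,r3:1,r4:2
c6: CDB Mul1=8; stall | r0:4,r1:Add1,r2:Add3,r3:1,r4:2
c7: stall | r0:4,r1:Add1,r2:Add3,r3:1,r4:2
c8: stall | r0:4,r1:Add1,r2:Add3,r3:1,r4:2
c9: CDB Add1=-7; issue ADD r2<-Add1 | r0:4,r1:-7,r2:Add1,r3:1,r4:2
c10: issue MUL r3<-Mul1 | r0:4,r1:-7,r2:Add1,r3:Mul1,r4:2
c11: stall | r0:4,r1:-7,r2:Add1,r3:Mul1,r4:2
c12: CDB Add2=-15; issue SUB r3<-Add2 | r0:4,r1:-7,r2:Add1,r3:Add2,r4:2
c13: stall | r0:4,r1:-7,r2:Add1,r3:Add2,r4:2
c14: stall | r0:4,r1:-7,r2:Add1,r3:Add2,r4:2
c15: CDB Add3=19; issue ADD r2<-Add3 | r0:4,r1:-7,r2:Add3,r3:Add2,r4:2
c16: CDB Mul1=4 | r0:4,r1:-7,r2:Add3,r3:Add2,r4:2
c17: - | r0:4,r1:-7,r2:Add3,r3:Add2,r4:2
c18: CDB Add1=38 | r0:4,r1:-7,r2:Add3,r3:Add2,r4:2
c19: CDB Add2=11 | r0:4,r1:-7,r2:Add3,r3:11,r4:2
c20: - | r0:4,r1:-7,r2:Add3,r3:11,r4:2
c21: - | r0:4,r1:-7,r2:Add3,r3:11,r4:2
c22: CDB Add3=49 | r0:4,r1:-7,r2:49,r3:11,r4:2

STATUS = VALUE 49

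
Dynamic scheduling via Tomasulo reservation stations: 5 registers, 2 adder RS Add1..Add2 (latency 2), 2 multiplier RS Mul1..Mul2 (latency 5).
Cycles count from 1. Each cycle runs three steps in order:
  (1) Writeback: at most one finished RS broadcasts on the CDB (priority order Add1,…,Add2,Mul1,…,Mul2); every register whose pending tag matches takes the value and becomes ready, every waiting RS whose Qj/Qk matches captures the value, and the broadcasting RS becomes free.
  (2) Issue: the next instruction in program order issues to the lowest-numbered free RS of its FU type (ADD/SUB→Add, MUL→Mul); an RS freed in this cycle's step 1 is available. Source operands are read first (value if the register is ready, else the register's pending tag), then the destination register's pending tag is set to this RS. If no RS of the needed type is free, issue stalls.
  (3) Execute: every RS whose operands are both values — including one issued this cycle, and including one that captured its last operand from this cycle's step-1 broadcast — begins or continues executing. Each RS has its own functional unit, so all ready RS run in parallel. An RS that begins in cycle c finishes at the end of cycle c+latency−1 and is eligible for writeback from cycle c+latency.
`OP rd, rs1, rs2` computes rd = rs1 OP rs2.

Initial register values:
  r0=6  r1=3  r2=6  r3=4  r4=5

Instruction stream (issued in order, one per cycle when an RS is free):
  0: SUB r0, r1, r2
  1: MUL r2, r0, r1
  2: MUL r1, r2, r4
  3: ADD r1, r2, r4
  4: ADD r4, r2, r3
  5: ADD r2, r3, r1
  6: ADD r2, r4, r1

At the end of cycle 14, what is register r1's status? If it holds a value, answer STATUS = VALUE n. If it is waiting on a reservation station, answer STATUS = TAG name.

cycle 1: issue SUB r0<-Add1 // r0:Add1,r1:3,r2:6,r3:4,r4:5
cycle 2: issue MUL r2<-Mul1 // r0:Add1,r1:3,r2:Mul1,r3:4,r4:5
cycle 3: CDB Add1=-3; issue MUL r1<-Mul2 // r0:-3,r1:Mul2,r2:Mul1,r3:4,r4:5
cycle 4: issue ADD r1<-Add1 // r0:-3,r1:Add1,r2:Mul1,r3:4,r4:5
cycle 5: issue ADD r4<-Add2 // r0:-3,r1:Add1,r2:Mul1,r3:4,r4:Add2
cycle 6: stall // r0:-3,r1:Add1,r2:Mul1,r3:4,r4:Add2
cycle 7: stall // r0:-3,r1:Add1,r2:Mul1,r3:4,r4:Add2
cycle 8: CDB Mul1=-9; stall // r0:-3,r1:Add1,r2:-9,r3:4,r4:Add2
cycle 9: stall // r0:-3,r1:Add1,r2:-9,r3:4,r4:Add2
cycle 10: CDB Add1=-4; issue ADD r2<-Add1 // r0:-3,r1:-4,r2:Add1,r3:4,r4:Add2
cycle 11: CDB Add2=-5; issue ADD r2<-Add2 // r0:-3,r1:-4,r2:Add2,r3:4,r4:-5
cycle 12: CDB Add1=0 // r0:-3,r1:-4,r2:Add2,r3:4,r4:-5
cycle 13: CDB Add2=-9 // r0:-3,r1:-4,r2:-9,r3:4,r4:-5
cycle 14: CDB Mul2=-45 // r0:-3,r1:-4,r2:-9,r3:4,r4:-5

STATUS = VALUE -4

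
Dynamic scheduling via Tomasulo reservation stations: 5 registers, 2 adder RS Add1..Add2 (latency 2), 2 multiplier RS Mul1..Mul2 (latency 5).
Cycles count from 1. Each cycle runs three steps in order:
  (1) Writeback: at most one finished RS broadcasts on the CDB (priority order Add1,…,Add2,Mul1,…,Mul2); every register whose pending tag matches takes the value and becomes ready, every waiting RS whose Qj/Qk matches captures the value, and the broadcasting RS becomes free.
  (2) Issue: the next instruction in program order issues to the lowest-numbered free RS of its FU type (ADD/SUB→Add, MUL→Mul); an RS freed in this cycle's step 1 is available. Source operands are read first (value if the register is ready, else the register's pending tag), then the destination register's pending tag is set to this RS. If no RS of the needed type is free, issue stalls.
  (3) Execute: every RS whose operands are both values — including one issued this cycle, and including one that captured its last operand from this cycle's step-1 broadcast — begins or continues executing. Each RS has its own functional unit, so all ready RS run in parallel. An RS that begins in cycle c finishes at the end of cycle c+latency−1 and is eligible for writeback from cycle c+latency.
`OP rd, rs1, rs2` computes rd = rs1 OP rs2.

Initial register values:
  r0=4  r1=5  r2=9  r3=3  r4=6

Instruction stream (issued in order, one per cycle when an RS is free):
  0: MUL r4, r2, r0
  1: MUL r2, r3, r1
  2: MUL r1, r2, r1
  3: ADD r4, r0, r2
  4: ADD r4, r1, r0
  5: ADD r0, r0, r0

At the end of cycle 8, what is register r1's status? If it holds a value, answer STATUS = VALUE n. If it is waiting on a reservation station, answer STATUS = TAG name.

STATUS = TAG Mul1

c1: issue MUL r4<-Mul1 | r0:4,r1:5,r2:9,r3:3,r4:Mul1
c2: issue MUL r2<-Mul2 | r0:4,r1:5,r2:Mul2,r3:3,r4:Mul1
c3: stall | r0:4,r1:5,r2:Mul2,r3:3,r4:Mul1
c4: stall | r0:4,r1:5,r2:Mul2,r3:3,r4:Mul1
c5: stall | r0:4,r1:5,r2:Mul2,r3:3,r4:Mul1
c6: CDB Mul1=36; issue MUL r1<-Mul1 | r0:4,r1:Mul1,r2:Mul2,r3:3,r4:36
c7: CDB Mul2=15; issue ADD r4<-Add1 | r0:4,r1:Mul1,r2:15,r3:3,r4:Add1
c8: issue ADD r4<-Add2 | r0:4,r1:Mul1,r2:15,r3:3,r4:Add2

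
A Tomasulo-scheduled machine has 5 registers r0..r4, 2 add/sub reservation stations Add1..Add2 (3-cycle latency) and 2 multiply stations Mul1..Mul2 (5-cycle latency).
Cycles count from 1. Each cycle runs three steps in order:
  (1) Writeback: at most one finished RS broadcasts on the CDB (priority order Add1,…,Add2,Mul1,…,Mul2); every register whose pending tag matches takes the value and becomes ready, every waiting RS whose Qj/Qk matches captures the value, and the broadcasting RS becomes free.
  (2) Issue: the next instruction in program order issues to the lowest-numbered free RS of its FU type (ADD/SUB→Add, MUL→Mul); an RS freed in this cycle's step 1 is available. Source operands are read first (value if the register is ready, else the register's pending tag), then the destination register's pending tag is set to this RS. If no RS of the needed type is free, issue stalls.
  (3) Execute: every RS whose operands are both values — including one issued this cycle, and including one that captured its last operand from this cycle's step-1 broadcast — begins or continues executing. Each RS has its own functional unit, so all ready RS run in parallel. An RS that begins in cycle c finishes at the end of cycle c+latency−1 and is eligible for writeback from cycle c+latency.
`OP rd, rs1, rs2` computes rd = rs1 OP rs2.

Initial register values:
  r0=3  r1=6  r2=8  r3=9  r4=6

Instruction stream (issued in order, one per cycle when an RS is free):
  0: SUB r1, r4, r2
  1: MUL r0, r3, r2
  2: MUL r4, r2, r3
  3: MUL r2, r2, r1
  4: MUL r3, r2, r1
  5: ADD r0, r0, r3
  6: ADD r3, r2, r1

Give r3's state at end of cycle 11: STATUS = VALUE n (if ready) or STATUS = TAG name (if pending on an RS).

STATUS = TAG Add2

c1: issue SUB r1<-Add1 | r0:3,r1:Add1,r2:8,r3:9,r4:6
c2: issue MUL r0<-Mul1 | r0:Mul1,r1:Add1,r2:8,r3:9,r4:6
c3: issue MUL r4<-Mul2 | r0:Mul1,r1:Add1,r2:8,r3:9,r4:Mul2
c4: CDB Add1=-2; stall | r0:Mul1,r1:-2,r2:8,r3:9,r4:Mul2
c5: stall | r0:Mul1,r1:-2,r2:8,r3:9,r4:Mul2
c6: stall | r0:Mul1,r1:-2,r2:8,r3:9,r4:Mul2
c7: CDB Mul1=72; issue MUL r2<-Mul1 | r0:72,r1:-2,r2:Mul1,r3:9,r4:Mul2
c8: CDB Mul2=72; issue MUL r3<-Mul2 | r0:72,r1:-2,r2:Mul1,r3:Mul2,r4:72
c9: issue ADD r0<-Add1 | r0:Add1,r1:-2,r2:Mul1,r3:Mul2,r4:72
c10: issue ADD r3<-Add2 | r0:Add1,r1:-2,r2:Mul1,r3:Add2,r4:72
c11: - | r0:Add1,r1:-2,r2:Mul1,r3:Add2,r4:72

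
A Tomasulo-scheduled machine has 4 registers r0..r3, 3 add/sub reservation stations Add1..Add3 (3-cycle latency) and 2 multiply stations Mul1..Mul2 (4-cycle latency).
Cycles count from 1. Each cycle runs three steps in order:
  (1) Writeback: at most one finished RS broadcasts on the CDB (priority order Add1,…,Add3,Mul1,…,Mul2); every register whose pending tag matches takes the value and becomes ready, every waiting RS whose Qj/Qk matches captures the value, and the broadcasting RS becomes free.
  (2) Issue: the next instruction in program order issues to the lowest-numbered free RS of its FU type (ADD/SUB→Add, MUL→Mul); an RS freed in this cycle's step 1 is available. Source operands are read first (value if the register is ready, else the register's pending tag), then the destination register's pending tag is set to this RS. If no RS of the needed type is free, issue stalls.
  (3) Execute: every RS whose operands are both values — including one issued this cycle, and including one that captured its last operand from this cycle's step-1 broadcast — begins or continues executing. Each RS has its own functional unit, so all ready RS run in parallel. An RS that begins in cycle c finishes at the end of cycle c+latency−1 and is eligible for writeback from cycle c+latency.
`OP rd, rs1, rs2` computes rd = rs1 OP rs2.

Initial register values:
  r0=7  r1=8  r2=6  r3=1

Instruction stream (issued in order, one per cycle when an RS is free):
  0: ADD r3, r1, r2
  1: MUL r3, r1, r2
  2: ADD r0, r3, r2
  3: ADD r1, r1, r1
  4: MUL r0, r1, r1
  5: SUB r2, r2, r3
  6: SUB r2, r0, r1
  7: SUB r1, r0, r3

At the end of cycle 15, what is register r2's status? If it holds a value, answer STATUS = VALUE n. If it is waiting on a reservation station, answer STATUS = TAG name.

STATUS = VALUE 240

c1: issue ADD r3<-Add1 | r0:7,r1:8,r2:6,r3:Add1
c2: issue MUL r3<-Mul1 | r0:7,r1:8,r2:6,r3:Mul1
c3: issue ADD r0<-Add2 | r0:Add2,r1:8,r2:6,r3:Mul1
c4: CDB Add1=14; issue ADD r1<-Add1 | r0:Add2,r1:Add1,r2:6,r3:Mul1
c5: issue MUL r0<-Mul2 | r0:Mul2,r1:Add1,r2:6,r3:Mul1
c6: CDB Mul1=48; issue SUB r2<-Add3 | r0:Mul2,r1:Add1,r2:Add3,r3:48
c7: CDB Add1=16; issue SUB r2<-Add1 | r0:Mul2,r1:16,r2:Add1,r3:48
c8: stall | r0:Mul2,r1:16,r2:Add1,r3:48
c9: CDB Add2=54; issue SUB r1<-Add2 | r0:Mul2,r1:Add2,r2:Add1,r3:48
c10: CDB Add3=-42 | r0:Mul2,r1:Add2,r2:Add1,r3:48
c11: CDB Mul2=256 | r0:256,r1:Add2,r2:Add1,r3:48
c12: - | r0:256,r1:Add2,r2:Add1,r3:48
c13: - | r0:256,r1:Add2,r2:Add1,r3:48
c14: CDB Add1=240 | r0:256,r1:Add2,r2:240,r3:48
c15: CDB Add2=208 | r0:256,r1:208,r2:240,r3:48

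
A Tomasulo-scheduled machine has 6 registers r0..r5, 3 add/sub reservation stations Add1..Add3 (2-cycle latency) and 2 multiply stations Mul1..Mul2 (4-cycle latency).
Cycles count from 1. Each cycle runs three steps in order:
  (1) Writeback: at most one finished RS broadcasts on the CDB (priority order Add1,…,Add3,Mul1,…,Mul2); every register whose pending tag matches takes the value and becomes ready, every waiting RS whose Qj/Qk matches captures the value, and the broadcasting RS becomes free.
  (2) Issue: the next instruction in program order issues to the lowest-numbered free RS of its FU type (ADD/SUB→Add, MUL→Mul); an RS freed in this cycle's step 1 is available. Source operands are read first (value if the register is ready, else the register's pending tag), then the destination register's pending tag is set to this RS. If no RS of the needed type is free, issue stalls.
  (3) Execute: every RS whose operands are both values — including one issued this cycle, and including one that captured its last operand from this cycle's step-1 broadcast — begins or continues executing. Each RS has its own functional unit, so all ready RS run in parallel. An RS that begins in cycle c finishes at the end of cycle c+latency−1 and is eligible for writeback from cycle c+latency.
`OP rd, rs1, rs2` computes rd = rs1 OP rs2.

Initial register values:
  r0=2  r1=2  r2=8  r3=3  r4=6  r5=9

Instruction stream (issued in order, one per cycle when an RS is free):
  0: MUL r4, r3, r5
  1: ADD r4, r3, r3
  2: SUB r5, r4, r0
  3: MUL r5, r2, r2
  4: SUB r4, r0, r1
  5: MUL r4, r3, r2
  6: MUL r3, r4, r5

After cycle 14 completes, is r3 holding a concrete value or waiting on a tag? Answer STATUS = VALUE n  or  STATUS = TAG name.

STATUS = VALUE 1536

  c1: issue MUL r4<-Mul1  regs: r0:2,r1:2,r2:8,r3:3,r4:Mul1,r5:9
  c2: issue ADD r4<-Add1  regs: r0:2,r1:2,r2:8,r3:3,r4:Add1,r5:9
  c3: issue SUB r5<-Add2  regs: r0:2,r1:2,r2:8,r3:3,r4:Add1,r5:Add2
  c4: CDB Add1=6; issue MUL r5<-Mul2  regs: r0:2,r1:2,r2:8,r3:3,r4:6,r5:Mul2
  c5: CDB Mul1=27; issue SUB r4<-Add1  regs: r0:2,r1:2,r2:8,r3:3,r4:Add1,r5:Mul2
  c6: CDB Add2=4; issue MUL r4<-Mul1  regs: r0:2,r1:2,r2:8,r3:3,r4:Mul1,r5:Mul2
  c7: CDB Add1=0; stall  regs: r0:2,r1:2,r2:8,r3:3,r4:Mul1,r5:Mul2
  c8: CDB Mul2=64; issue MUL r3<-Mul2  regs: r0:2,r1:2,r2:8,r3:Mul2,r4:Mul1,r5:64
  c9: -  regs: r0:2,r1:2,r2:8,r3:Mul2,r4:Mul1,r5:64
  c10: CDB Mul1=24  regs: r0:2,r1:2,r2:8,r3:Mul2,r4:24,r5:64
  c11: -  regs: r0:2,r1:2,r2:8,r3:Mul2,r4:24,r5:64
  c12: -  regs: r0:2,r1:2,r2:8,r3:Mul2,r4:24,r5:64
  c13: -  regs: r0:2,r1:2,r2:8,r3:Mul2,r4:24,r5:64
  c14: CDB Mul2=1536  regs: r0:2,r1:2,r2:8,r3:1536,r4:24,r5:64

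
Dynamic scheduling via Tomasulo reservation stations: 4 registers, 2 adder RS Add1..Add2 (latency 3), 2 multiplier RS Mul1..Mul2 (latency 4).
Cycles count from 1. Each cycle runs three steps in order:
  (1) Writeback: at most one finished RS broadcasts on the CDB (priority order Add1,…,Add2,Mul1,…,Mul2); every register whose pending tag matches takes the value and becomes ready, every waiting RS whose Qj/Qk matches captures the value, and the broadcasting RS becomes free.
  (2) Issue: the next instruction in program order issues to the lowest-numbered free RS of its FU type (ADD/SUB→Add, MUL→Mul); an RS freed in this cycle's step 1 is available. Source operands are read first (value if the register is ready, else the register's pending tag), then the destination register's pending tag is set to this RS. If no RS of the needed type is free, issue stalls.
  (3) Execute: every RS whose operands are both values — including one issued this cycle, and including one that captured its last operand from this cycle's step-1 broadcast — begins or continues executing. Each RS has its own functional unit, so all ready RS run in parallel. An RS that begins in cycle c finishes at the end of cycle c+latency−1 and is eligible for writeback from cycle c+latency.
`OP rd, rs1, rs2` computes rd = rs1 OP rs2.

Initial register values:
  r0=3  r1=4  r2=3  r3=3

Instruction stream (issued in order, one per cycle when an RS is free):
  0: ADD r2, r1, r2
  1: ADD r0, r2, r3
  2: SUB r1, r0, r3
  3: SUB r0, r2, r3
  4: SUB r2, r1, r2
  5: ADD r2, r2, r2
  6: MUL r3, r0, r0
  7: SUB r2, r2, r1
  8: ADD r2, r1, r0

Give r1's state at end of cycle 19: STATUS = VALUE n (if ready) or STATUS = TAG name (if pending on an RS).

cycle 1: issue ADD r2<-Add1 // r0:3,r1:4,r2:Add1,r3:3
cycle 2: issue ADD r0<-Add2 // r0:Add2,r1:4,r2:Add1,r3:3
cycle 3: stall // r0:Add2,r1:4,r2:Add1,r3:3
cycle 4: CDB Add1=7; issue SUB r1<-Add1 // r0:Add2,r1:Add1,r2:7,r3:3
cycle 5: stall // r0:Add2,r1:Add1,r2:7,r3:3
cycle 6: stall // r0:Add2,r1:Add1,r2:7,r3:3
cycle 7: CDB Add2=10; issue SUB r0<-Add2 // r0:Add2,r1:Add1,r2:7,r3:3
cycle 8: stall // r0:Add2,r1:Add1,r2:7,r3:3
cycle 9: stall // r0:Add2,r1:Add1,r2:7,r3:3
cycle 10: CDB Add1=7; issue SUB r2<-Add1 // r0:Add2,r1:7,r2:Add1,r3:3
cycle 11: CDB Add2=4; issue ADD r2<-Add2 // r0:4,r1:7,r2:Add2,r3:3
cycle 12: issue MUL r3<-Mul1 // r0:4,r1:7,r2:Add2,r3:Mul1
cycle 13: CDB Add1=0; issue SUB r2<-Add1 // r0:4,r1:7,r2:Add1,r3:Mul1
cycle 14: stall // r0:4,r1:7,r2:Add1,r3:Mul1
cycle 15: stall // r0:4,r1:7,r2:Add1,r3:Mul1
cycle 16: CDB Add2=0; issue ADD r2<-Add2 // r0:4,r1:7,r2:Add2,r3:Mul1
cycle 17: CDB Mul1=16 // r0:4,r1:7,r2:Add2,r3:16
cycle 18: - // r0:4,r1:7,r2:Add2,r3:16
cycle 19: CDB Add1=-7 // r0:4,r1:7,r2:Add2,r3:16

STATUS = VALUE 7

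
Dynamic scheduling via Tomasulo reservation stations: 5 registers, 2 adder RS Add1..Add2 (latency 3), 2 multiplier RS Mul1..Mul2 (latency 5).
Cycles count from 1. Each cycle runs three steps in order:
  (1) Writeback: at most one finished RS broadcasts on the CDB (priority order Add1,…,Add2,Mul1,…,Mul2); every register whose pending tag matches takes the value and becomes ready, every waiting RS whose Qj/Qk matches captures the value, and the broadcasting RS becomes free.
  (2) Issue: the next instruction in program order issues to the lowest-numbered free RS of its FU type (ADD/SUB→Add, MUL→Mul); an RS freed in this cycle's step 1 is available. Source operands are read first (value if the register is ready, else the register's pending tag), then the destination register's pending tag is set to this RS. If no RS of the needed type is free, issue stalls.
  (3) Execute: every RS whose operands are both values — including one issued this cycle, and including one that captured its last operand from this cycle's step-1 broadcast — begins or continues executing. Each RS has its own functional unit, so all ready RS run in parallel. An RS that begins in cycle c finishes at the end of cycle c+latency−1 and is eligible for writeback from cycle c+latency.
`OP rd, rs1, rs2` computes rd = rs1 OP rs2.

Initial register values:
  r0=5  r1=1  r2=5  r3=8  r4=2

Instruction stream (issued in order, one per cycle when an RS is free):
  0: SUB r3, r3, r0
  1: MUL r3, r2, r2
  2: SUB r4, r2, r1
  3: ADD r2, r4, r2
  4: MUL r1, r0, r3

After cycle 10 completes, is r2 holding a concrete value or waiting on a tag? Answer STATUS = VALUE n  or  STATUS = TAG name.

STATUS = VALUE 9

  c1: issue SUB r3<-Add1  regs: r0:5,r1:1,r2:5,r3:Add1,r4:2
  c2: issue MUL r3<-Mul1  regs: r0:5,r1:1,r2:5,r3:Mul1,r4:2
  c3: issue SUB r4<-Add2  regs: r0:5,r1:1,r2:5,r3:Mul1,r4:Add2
  c4: CDB Add1=3; issue ADD r2<-Add1  regs: r0:5,r1:1,r2:Add1,r3:Mul1,r4:Add2
  c5: issue MUL r1<-Mul2  regs: r0:5,r1:Mul2,r2:Add1,r3:Mul1,r4:Add2
  c6: CDB Add2=4  regs: r0:5,r1:Mul2,r2:Add1,r3:Mul1,r4:4
  c7: CDB Mul1=25  regs: r0:5,r1:Mul2,r2:Add1,r3:25,r4:4
  c8: -  regs: r0:5,r1:Mul2,r2:Add1,r3:25,r4:4
  c9: CDB Add1=9  regs: r0:5,r1:Mul2,r2:9,r3:25,r4:4
  c10: -  regs: r0:5,r1:Mul2,r2:9,r3:25,r4:4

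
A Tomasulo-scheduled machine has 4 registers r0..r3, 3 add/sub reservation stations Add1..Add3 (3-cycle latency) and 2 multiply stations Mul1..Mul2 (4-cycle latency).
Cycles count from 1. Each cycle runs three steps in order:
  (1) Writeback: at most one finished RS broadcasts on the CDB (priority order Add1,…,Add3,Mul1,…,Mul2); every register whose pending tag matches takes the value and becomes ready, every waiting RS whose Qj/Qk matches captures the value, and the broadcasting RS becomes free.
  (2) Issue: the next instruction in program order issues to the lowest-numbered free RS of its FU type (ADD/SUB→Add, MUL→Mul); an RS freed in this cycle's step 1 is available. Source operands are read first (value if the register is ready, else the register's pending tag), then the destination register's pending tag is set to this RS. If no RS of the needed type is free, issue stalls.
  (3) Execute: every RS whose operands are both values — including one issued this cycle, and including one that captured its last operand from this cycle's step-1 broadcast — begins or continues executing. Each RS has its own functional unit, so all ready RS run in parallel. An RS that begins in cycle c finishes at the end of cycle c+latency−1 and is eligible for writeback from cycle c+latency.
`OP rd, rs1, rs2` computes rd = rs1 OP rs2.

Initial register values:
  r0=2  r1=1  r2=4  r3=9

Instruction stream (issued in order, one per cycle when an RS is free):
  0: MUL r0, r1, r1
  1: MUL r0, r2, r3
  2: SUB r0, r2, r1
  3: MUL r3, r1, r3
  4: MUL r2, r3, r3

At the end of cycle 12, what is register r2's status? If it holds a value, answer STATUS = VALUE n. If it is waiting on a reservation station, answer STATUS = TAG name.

  c1: issue MUL r0<-Mul1  regs: r0:Mul1,r1:1,r2:4,r3:9
  c2: issue MUL r0<-Mul2  regs: r0:Mul2,r1:1,r2:4,r3:9
  c3: issue SUB r0<-Add1  regs: r0:Add1,r1:1,r2:4,r3:9
  c4: stall  regs: r0:Add1,r1:1,r2:4,r3:9
  c5: CDB Mul1=1; issue MUL r3<-Mul1  regs: r0:Add1,r1:1,r2:4,r3:Mul1
  c6: CDB Add1=3; stall  regs: r0:3,r1:1,r2:4,r3:Mul1
  c7: CDB Mul2=36; issue MUL r2<-Mul2  regs: r0:3,r1:1,r2:Mul2,r3:Mul1
  c8: -  regs: r0:3,r1:1,r2:Mul2,r3:Mul1
  c9: CDB Mul1=9  regs: r0:3,r1:1,r2:Mul2,r3:9
  c10: -  regs: r0:3,r1:1,r2:Mul2,r3:9
  c11: -  regs: r0:3,r1:1,r2:Mul2,r3:9
  c12: -  regs: r0:3,r1:1,r2:Mul2,r3:9

STATUS = TAG Mul2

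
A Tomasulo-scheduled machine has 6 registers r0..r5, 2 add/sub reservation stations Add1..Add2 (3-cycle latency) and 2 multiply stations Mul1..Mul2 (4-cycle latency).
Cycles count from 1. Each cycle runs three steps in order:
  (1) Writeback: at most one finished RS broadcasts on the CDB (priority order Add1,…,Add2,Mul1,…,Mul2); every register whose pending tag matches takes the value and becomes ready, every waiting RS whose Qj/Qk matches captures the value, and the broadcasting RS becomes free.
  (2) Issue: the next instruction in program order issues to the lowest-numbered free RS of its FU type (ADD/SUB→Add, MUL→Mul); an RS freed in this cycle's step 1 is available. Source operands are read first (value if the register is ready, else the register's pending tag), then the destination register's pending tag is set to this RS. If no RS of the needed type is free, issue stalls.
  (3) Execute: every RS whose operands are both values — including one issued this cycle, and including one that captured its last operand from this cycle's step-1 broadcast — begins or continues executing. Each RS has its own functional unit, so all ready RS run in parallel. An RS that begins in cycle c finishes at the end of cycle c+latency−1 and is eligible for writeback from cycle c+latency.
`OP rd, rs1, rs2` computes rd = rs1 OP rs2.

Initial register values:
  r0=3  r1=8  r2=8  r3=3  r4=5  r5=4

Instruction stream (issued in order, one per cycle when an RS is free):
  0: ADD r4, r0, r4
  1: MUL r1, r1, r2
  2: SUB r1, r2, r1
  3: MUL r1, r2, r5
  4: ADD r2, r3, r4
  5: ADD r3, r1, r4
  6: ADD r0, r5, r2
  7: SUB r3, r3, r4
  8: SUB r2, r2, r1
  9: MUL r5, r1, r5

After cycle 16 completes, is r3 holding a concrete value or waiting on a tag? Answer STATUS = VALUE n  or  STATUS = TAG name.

STATUS = TAG Add2

c1: issue ADD r4<-Add1 | r0:3,r1:8,r2:8,r3:3,r4:Add1,r5:4
c2: issue MUL r1<-Mul1 | r0:3,r1:Mul1,r2:8,r3:3,r4:Add1,r5:4
c3: issue SUB r1<-Add2 | r0:3,r1:Add2,r2:8,r3:3,r4:Add1,r5:4
c4: CDB Add1=8; issue MUL r1<-Mul2 | r0:3,r1:Mul2,r2:8,r3:3,r4:8,r5:4
c5: issue ADD r2<-Add1 | r0:3,r1:Mul2,r2:Add1,r3:3,r4:8,r5:4
c6: CDB Mul1=64; stall | r0:3,r1:Mul2,r2:Add1,r3:3,r4:8,r5:4
c7: stall | r0:3,r1:Mul2,r2:Add1,r3:3,r4:8,r5:4
c8: CDB Add1=11; issue ADD r3<-Add1 | r0:3,r1:Mul2,r2:11,r3:Add1,r4:8,r5:4
c9: CDB Add2=-56; issue ADD r0<-Add2 | r0:Add2,r1:Mul2,r2:11,r3:Add1,r4:8,r5:4
c10: CDB Mul2=32; stall | r0:Add2,r1:32,r2:11,r3:Add1,r4:8,r5:4
c11: stall | r0:Add2,r1:32,r2:11,r3:Add1,r4:8,r5:4
c12: CDB Add2=15; issue SUB r3<-Add2 | r0:15,r1:32,r2:11,r3:Add2,r4:8,r5:4
c13: CDB Add1=40; issue SUB r2<-Add1 | r0:15,r1:32,r2:Add1,r3:Add2,r4:8,r5:4
c14: issue MUL r5<-Mul1 | r0:15,r1:32,r2:Add1,r3:Add2,r4:8,r5:Mul1
c15: - | r0:15,r1:32,r2:Add1,r3:Add2,r4:8,r5:Mul1
c16: CDB Add1=-21 | r0:15,r1:32,r2:-21,r3:Add2,r4:8,r5:Mul1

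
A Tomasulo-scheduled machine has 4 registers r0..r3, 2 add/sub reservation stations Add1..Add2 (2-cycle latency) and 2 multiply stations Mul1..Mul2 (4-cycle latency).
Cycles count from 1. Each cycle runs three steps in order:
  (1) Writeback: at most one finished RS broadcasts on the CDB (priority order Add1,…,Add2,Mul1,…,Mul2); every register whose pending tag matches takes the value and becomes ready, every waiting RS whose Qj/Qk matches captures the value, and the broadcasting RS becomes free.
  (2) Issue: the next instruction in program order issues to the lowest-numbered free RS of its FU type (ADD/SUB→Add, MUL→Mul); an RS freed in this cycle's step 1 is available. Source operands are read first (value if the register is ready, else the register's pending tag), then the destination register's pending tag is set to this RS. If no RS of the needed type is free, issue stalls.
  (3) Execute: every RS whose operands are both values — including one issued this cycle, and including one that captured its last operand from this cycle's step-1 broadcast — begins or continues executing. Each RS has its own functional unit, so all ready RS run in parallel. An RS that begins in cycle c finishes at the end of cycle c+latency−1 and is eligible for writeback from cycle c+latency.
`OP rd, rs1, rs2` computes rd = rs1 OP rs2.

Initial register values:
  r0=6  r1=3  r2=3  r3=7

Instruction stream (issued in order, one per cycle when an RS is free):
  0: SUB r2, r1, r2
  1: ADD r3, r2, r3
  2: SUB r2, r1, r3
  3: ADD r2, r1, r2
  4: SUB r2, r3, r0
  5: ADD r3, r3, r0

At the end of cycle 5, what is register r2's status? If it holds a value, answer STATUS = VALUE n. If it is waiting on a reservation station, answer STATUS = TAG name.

STATUS = TAG Add2

cycle 1: issue SUB r2<-Add1 // r0:6,r1:3,r2:Add1,r3:7
cycle 2: issue ADD r3<-Add2 // r0:6,r1:3,r2:Add1,r3:Add2
cycle 3: CDB Add1=0; issue SUB r2<-Add1 // r0:6,r1:3,r2:Add1,r3:Add2
cycle 4: stall // r0:6,r1:3,r2:Add1,r3:Add2
cycle 5: CDB Add2=7; issue ADD r2<-Add2 // r0:6,r1:3,r2:Add2,r3:7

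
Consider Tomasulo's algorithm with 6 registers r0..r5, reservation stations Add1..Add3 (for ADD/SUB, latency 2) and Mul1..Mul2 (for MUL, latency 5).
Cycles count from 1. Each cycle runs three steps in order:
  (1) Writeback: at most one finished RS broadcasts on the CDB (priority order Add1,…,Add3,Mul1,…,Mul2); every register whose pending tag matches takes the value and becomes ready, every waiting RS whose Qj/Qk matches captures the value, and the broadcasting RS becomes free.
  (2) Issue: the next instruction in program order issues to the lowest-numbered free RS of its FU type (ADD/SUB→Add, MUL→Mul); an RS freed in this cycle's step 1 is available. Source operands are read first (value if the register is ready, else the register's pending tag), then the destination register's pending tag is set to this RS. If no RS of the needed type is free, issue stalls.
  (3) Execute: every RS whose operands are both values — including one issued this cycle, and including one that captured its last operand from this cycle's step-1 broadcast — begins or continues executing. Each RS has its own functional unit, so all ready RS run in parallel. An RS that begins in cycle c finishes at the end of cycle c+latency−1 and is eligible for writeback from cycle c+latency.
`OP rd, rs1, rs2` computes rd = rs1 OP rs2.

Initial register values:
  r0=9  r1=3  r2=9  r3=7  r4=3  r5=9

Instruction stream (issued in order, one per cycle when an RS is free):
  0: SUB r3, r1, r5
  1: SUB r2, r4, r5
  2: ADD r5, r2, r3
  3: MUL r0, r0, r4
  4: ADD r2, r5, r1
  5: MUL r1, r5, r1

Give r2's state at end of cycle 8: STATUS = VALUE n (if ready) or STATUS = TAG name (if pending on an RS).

STATUS = VALUE -9

c1: issue SUB r3<-Add1 | r0:9,r1:3,r2:9,r3:Add1,r4:3,r5:9
c2: issue SUB r2<-Add2 | r0:9,r1:3,r2:Add2,r3:Add1,r4:3,r5:9
c3: CDB Add1=-6; issue ADD r5<-Add1 | r0:9,r1:3,r2:Add2,r3:-6,r4:3,r5:Add1
c4: CDB Add2=-6; issue MUL r0<-Mul1 | r0:Mul1,r1:3,r2:-6,r3:-6,r4:3,r5:Add1
c5: issue ADD r2<-Add2 | r0:Mul1,r1:3,r2:Add2,r3:-6,r4:3,r5:Add1
c6: CDB Add1=-12; issue MUL r1<-Mul2 | r0:Mul1,r1:Mul2,r2:Add2,r3:-6,r4:3,r5:-12
c7: - | r0:Mul1,r1:Mul2,r2:Add2,r3:-6,r4:3,r5:-12
c8: CDB Add2=-9 | r0:Mul1,r1:Mul2,r2:-9,r3:-6,r4:3,r5:-12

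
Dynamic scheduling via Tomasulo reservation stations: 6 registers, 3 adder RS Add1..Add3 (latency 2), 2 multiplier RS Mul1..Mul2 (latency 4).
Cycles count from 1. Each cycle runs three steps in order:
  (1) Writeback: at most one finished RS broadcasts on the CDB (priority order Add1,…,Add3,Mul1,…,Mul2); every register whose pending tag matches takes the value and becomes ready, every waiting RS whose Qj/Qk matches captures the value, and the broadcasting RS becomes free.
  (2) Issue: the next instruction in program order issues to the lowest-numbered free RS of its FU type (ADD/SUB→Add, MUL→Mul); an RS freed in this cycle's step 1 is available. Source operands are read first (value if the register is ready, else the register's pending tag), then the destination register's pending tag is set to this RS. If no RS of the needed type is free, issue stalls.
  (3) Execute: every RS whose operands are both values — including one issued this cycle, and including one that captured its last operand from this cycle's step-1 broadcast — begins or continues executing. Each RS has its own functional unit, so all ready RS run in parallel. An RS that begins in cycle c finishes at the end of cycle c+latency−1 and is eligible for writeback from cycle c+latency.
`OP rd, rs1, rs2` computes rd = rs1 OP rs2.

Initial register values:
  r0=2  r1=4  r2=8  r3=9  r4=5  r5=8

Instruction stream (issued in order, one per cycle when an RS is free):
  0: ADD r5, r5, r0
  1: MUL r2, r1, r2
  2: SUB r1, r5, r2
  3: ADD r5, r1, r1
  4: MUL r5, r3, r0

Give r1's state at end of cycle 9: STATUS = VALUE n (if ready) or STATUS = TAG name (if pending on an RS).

STATUS = VALUE -22

  c1: issue ADD r5<-Add1  regs: r0:2,r1:4,r2:8,r3:9,r4:5,r5:Add1
  c2: issue MUL r2<-Mul1  regs: r0:2,r1:4,r2:Mul1,r3:9,r4:5,r5:Add1
  c3: CDB Add1=10; issue SUB r1<-Add1  regs: r0:2,r1:Add1,r2:Mul1,r3:9,r4:5,r5:10
  c4: issue ADD r5<-Add2  regs: r0:2,r1:Add1,r2:Mul1,r3:9,r4:5,r5:Add2
  c5: issue MUL r5<-Mul2  regs: r0:2,r1:Add1,r2:Mul1,r3:9,r4:5,r5:Mul2
  c6: CDB Mul1=32  regs: r0:2,r1:Add1,r2:32,r3:9,r4:5,r5:Mul2
  c7: -  regs: r0:2,r1:Add1,r2:32,r3:9,r4:5,r5:Mul2
  c8: CDB Add1=-22  regs: r0:2,r1:-22,r2:32,r3:9,r4:5,r5:Mul2
  c9: CDB Mul2=18  regs: r0:2,r1:-22,r2:32,r3:9,r4:5,r5:18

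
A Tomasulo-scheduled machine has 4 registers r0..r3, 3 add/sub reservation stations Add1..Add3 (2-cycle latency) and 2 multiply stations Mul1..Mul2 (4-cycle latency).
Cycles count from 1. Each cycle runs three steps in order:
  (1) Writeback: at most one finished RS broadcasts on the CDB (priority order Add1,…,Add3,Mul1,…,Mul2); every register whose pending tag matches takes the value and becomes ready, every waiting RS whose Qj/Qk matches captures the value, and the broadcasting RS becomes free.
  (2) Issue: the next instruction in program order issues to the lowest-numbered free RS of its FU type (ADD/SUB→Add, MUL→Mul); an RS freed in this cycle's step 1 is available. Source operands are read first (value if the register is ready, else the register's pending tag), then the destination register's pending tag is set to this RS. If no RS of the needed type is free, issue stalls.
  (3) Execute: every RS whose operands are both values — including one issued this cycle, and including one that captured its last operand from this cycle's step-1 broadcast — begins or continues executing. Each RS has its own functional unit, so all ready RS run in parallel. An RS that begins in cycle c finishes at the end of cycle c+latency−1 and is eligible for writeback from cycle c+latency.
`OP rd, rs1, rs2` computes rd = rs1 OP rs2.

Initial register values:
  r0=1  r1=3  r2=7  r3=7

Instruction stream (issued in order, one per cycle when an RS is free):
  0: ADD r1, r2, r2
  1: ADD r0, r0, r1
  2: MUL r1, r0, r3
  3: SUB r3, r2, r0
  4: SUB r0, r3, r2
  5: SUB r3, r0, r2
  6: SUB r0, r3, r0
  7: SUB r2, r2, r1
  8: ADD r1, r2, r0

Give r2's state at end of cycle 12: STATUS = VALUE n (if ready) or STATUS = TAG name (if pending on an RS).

STATUS = VALUE -98

cycle 1: issue ADD r1<-Add1 // r0:1,r1:Add1,r2:7,r3:7
cycle 2: issue ADD r0<-Add2 // r0:Add2,r1:Add1,r2:7,r3:7
cycle 3: CDB Add1=14; issue MUL r1<-Mul1 // r0:Add2,r1:Mul1,r2:7,r3:7
cycle 4: issue SUB r3<-Add1 // r0:Add2,r1:Mul1,r2:7,r3:Add1
cycle 5: CDB Add2=15; issue SUB r0<-Add2 // r0:Add2,r1:Mul1,r2:7,r3:Add1
cycle 6: issue SUB r3<-Add3 // r0:Add2,r1:Mul1,r2:7,r3:Add3
cycle 7: CDB Add1=-8; issue SUB r0<-Add1 // r0:Add1,r1:Mul1,r2:7,r3:Add3
cycle 8: stall // r0:Add1,r1:Mul1,r2:7,r3:Add3
cycle 9: CDB Add2=-15; issue SUB r2<-Add2 // r0:Add1,r1:Mul1,r2:Add2,r3:Add3
cycle 10: CDB Mul1=105; stall // r0:Add1,r1:105,r2:Add2,r3:Add3
cycle 11: CDB Add3=-22; issue ADD r1<-Add3 // r0:Add1,r1:Add3,r2:Add2,r3:-22
cycle 12: CDB Add2=-98 // r0:Add1,r1:Add3,r2:-98,r3:-22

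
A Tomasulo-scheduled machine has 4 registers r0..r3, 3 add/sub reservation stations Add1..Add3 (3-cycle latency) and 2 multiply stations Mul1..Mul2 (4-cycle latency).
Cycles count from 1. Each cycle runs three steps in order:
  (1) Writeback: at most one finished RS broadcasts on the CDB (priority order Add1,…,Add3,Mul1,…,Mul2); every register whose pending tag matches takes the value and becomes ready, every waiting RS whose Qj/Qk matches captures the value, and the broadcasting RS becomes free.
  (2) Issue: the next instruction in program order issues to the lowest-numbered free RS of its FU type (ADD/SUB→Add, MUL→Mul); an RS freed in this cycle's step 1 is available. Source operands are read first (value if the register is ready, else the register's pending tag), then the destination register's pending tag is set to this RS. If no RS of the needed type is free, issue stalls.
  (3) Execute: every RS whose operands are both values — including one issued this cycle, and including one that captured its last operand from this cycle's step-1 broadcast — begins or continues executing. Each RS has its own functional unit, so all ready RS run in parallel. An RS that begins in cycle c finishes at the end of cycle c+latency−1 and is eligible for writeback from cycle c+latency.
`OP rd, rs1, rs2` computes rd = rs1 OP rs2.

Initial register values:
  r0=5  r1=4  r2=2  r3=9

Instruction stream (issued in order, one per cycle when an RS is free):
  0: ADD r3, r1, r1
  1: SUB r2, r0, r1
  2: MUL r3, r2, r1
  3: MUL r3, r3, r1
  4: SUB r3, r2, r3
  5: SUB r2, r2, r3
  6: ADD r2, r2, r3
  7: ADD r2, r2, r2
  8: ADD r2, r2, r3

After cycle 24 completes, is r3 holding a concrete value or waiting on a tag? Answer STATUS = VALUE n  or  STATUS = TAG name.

c1: issue ADD r3<-Add1 | r0:5,r1:4,r2:2,r3:Add1
c2: issue SUB r2<-Add2 | r0:5,r1:4,r2:Add2,r3:Add1
c3: issue MUL r3<-Mul1 | r0:5,r1:4,r2:Add2,r3:Mul1
c4: CDB Add1=8; issue MUL r3<-Mul2 | r0:5,r1:4,r2:Add2,r3:Mul2
c5: CDB Add2=1; issue SUB r3<-Add1 | r0:5,r1:4,r2:1,r3:Add1
c6: issue SUB r2<-Add2 | r0:5,r1:4,r2:Add2,r3:Add1
c7: issue ADD r2<-Add3 | r0:5,r1:4,r2:Add3,r3:Add1
c8: stall | r0:5,r1:4,r2:Add3,r3:Add1
c9: CDB Mul1=4; stall | r0:5,r1:4,r2:Add3,r3:Add1
c10: stall | r0:5,r1:4,r2:Add3,r3:Add1
c11: stall | r0:5,r1:4,r2:Add3,r3:Add1
c12: stall | r0:5,r1:4,r2:Add3,r3:Add1
c13: CDB Mul2=16; stall | r0:5,r1:4,r2:Add3,r3:Add1
c14: stall | r0:5,r1:4,r2:Add3,r3:Add1
c15: stall | r0:5,r1:4,r2:Add3,r3:Add1
c16: CDB Add1=-15; issue ADD r2<-Add1 | r0:5,r1:4,r2:Add1,r3:-15
c17: stall | r0:5,r1:4,r2:Add1,r3:-15
c18: stall | r0:5,r1:4,r2:Add1,r3:-15
c19: CDB Add2=16; issue ADD r2<-Add2 | r0:5,r1:4,r2:Add2,r3:-15
c20: - | r0:5,r1:4,r2:Add2,r3:-15
c21: - | r0:5,r1:4,r2:Add2,r3:-15
c22: CDB Add3=1 | r0:5,r1:4,r2:Add2,r3:-15
c23: - | r0:5,r1:4,r2:Add2,r3:-15
c24: - | r0:5,r1:4,r2:Add2,r3:-15

STATUS = VALUE -15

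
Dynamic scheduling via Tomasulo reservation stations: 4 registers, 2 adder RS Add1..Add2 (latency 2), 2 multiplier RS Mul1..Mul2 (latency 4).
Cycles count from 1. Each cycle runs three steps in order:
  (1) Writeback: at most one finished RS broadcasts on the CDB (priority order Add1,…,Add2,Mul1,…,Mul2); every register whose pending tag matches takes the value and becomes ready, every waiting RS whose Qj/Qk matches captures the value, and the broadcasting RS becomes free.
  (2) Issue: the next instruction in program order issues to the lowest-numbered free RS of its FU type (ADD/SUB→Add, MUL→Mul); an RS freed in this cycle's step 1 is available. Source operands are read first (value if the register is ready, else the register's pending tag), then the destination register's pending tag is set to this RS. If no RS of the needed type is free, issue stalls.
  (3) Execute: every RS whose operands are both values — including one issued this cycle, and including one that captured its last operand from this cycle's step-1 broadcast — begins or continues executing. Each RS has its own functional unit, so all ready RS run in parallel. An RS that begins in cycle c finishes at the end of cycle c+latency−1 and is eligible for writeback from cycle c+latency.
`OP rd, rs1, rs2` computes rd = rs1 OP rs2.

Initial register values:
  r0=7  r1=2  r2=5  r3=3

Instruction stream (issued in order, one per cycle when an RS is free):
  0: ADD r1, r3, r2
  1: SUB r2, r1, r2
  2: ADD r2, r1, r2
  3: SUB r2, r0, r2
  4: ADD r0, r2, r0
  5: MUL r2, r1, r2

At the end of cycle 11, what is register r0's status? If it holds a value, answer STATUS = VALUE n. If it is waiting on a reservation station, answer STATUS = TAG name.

STATUS = VALUE 3

  c1: issue ADD r1<-Add1  regs: r0:7,r1:Add1,r2:5,r3:3
  c2: issue SUB r2<-Add2  regs: r0:7,r1:Add1,r2:Add2,r3:3
  c3: CDB Add1=8; issue ADD r2<-Add1  regs: r0:7,r1:8,r2:Add1,r3:3
  c4: stall  regs: r0:7,r1:8,r2:Add1,r3:3
  c5: CDB Add2=3; issue SUB r2<-Add2  regs: r0:7,r1:8,r2:Add2,r3:3
  c6: stall  regs: r0:7,r1:8,r2:Add2,r3:3
  c7: CDB Add1=11; issue ADD r0<-Add1  regs: r0:Add1,r1:8,r2:Add2,r3:3
  c8: issue MUL r2<-Mul1  regs: r0:Add1,r1:8,r2:Mul1,r3:3
  c9: CDB Add2=-4  regs: r0:Add1,r1:8,r2:Mul1,r3:3
  c10: -  regs: r0:Add1,r1:8,r2:Mul1,r3:3
  c11: CDB Add1=3  regs: r0:3,r1:8,r2:Mul1,r3:3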